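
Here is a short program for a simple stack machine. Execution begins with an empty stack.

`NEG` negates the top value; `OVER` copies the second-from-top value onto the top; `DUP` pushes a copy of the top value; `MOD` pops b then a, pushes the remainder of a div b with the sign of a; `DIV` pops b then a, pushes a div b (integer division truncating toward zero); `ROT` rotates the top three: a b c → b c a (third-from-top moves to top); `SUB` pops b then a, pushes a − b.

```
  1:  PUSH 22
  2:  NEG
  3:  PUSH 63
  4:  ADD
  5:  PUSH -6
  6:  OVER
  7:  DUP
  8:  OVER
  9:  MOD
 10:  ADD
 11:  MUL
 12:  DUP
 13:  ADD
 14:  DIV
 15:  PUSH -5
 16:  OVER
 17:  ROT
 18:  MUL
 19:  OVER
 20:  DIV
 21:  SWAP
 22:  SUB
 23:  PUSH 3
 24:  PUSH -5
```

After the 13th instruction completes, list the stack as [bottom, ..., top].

PUSH 22 : [22]
NEG     : [-22]
PUSH 63 : [-22, 63]
ADD     : [41]
PUSH -6 : [41, -6]
OVER    : [41, -6, 41]
DUP     : [41, -6, 41, 41]
OVER    : [41, -6, 41, 41, 41]
MOD     : [41, -6, 41, 0]
ADD     : [41, -6, 41]
MUL     : [41, -246]
DUP     : [41, -246, -246]
ADD     : [41, -492]

[41, -492]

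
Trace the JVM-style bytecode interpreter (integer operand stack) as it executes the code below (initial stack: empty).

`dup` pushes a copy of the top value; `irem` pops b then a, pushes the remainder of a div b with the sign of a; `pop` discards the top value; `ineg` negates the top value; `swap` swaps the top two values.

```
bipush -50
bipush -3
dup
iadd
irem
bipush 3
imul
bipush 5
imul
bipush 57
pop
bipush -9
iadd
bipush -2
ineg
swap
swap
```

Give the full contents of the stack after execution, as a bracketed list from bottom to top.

[-39, 2]

bipush -50 → [-50]
bipush -3  → [-50, -3]
dup        → [-50, -3, -3]
iadd       → [-50, -6]
irem       → [-2]
bipush 3   → [-2, 3]
imul       → [-6]
bipush 5   → [-6, 5]
imul       → [-30]
bipush 57  → [-30, 57]
pop        → [-30]
bipush -9  → [-30, -9]
iadd       → [-39]
bipush -2  → [-39, -2]
ineg       → [-39, 2]
swap       → [2, -39]
swap       → [-39, 2]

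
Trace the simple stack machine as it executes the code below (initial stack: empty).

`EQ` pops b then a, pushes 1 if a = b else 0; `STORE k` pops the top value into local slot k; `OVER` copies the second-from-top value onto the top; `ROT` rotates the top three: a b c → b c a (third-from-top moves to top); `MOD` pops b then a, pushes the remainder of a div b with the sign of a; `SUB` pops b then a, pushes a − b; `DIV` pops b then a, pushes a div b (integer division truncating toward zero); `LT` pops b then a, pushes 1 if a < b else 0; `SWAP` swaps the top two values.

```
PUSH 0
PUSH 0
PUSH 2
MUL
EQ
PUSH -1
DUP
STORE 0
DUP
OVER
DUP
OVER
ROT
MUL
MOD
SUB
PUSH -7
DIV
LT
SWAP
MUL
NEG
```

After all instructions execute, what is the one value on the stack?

PUSH 0   0
PUSH 0   0 0
PUSH 2   0 0 2
MUL      0 0
EQ       1
PUSH -1  1 -1
DUP      1 -1 -1
STORE 0  1 -1
DUP      1 -1 -1
OVER     1 -1 -1 -1
DUP      1 -1 -1 -1 -1
OVER     1 -1 -1 -1 -1 -1
ROT      1 -1 -1 -1 -1 -1
MUL      1 -1 -1 -1 1
MOD      1 -1 -1 0
SUB      1 -1 -1
PUSH -7  1 -1 -1 -7
DIV      1 -1 0
LT       1 1
SWAP     1 1
MUL      1
NEG      -1

-1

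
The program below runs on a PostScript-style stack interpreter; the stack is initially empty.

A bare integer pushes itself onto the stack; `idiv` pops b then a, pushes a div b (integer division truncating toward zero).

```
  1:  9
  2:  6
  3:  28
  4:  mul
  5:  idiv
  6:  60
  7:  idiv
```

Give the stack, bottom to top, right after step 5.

9    : 9
6    : 9 6
28   : 9 6 28
mul  : 9 168
idiv : 0

[0]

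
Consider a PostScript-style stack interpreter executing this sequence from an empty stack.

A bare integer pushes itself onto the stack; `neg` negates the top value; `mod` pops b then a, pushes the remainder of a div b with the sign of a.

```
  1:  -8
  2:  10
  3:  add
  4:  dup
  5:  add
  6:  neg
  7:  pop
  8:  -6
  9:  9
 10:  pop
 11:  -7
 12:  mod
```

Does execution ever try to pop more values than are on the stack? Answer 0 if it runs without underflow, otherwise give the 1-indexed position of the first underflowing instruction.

0

-8  -> -8
10  -> -8 10
add -> 2
dup -> 2 2
add -> 4
neg -> -4
pop -> (empty)
-6  -> -6
9   -> -6 9
pop -> -6
-7  -> -6 -7
mod -> -6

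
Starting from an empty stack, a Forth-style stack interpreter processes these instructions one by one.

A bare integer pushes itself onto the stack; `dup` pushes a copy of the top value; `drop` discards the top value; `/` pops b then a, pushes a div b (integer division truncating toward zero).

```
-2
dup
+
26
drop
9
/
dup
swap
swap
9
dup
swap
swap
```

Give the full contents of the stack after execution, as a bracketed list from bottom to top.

-2   : [-2]
dup  : [-2, -2]
+    : [-4]
26   : [-4, 26]
drop : [-4]
9    : [-4, 9]
/    : [0]
dup  : [0, 0]
swap : [0, 0]
swap : [0, 0]
9    : [0, 0, 9]
dup  : [0, 0, 9, 9]
swap : [0, 0, 9, 9]
swap : [0, 0, 9, 9]

[0, 0, 9, 9]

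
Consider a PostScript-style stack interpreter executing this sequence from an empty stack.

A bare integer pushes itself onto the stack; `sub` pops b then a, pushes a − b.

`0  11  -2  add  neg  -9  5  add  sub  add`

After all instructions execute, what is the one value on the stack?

0   → 0
11  → 0 11
-2  → 0 11 -2
add → 0 9
neg → 0 -9
-9  → 0 -9 -9
5   → 0 -9 -9 5
add → 0 -9 -4
sub → 0 -5
add → -5

-5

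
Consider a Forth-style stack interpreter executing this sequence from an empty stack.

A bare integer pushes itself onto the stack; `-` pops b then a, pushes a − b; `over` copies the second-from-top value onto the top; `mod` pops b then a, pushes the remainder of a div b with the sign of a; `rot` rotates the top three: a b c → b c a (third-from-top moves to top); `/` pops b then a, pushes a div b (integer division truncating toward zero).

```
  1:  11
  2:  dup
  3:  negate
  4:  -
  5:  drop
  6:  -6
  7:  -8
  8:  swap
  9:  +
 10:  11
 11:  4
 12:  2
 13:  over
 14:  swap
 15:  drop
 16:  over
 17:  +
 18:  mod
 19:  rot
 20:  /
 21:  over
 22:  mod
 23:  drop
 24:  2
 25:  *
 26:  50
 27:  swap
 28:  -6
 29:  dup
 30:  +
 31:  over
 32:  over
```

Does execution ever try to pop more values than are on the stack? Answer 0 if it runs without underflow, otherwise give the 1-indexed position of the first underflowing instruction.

11     → [11]
dup    → [11, 11]
negate → [11, -11]
-      → [22]
drop   → []
-6     → [-6]
-8     → [-6, -8]
swap   → [-8, -6]
+      → [-14]
11     → [-14, 11]
4      → [-14, 11, 4]
2      → [-14, 11, 4, 2]
over   → [-14, 11, 4, 2, 4]
swap   → [-14, 11, 4, 4, 2]
drop   → [-14, 11, 4, 4]
over   → [-14, 11, 4, 4, 4]
+      → [-14, 11, 4, 8]
mod    → [-14, 11, 4]
rot    → [11, 4, -14]
/      → [11, 0]
over   → [11, 0, 11]
mod    → [11, 0]
drop   → [11]
2      → [11, 2]
*      → [22]
50     → [22, 50]
swap   → [50, 22]
-6     → [50, 22, -6]
dup    → [50, 22, -6, -6]
+      → [50, 22, -12]
over   → [50, 22, -12, 22]
over   → [50, 22, -12, 22, -12]

0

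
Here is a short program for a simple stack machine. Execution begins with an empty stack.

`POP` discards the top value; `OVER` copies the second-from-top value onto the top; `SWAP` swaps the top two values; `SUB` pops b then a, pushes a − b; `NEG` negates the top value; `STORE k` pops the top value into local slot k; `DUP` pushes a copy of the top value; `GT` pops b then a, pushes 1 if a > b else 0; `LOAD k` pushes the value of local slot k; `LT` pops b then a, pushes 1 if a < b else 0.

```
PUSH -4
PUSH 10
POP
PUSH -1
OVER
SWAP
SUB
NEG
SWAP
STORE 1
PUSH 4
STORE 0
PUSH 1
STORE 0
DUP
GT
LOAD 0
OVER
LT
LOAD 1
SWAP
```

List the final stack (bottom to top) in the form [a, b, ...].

PUSH -4 -> [-4]
PUSH 10 -> [-4, 10]
POP     -> [-4]
PUSH -1 -> [-4, -1]
OVER    -> [-4, -1, -4]
SWAP    -> [-4, -4, -1]
SUB     -> [-4, -3]
NEG     -> [-4, 3]
SWAP    -> [3, -4]
STORE 1 -> [3]
PUSH 4  -> [3, 4]
STORE 0 -> [3]
PUSH 1  -> [3, 1]
STORE 0 -> [3]
DUP     -> [3, 3]
GT      -> [0]
LOAD 0  -> [0, 1]
OVER    -> [0, 1, 0]
LT      -> [0, 0]
LOAD 1  -> [0, 0, -4]
SWAP    -> [0, -4, 0]

[0, -4, 0]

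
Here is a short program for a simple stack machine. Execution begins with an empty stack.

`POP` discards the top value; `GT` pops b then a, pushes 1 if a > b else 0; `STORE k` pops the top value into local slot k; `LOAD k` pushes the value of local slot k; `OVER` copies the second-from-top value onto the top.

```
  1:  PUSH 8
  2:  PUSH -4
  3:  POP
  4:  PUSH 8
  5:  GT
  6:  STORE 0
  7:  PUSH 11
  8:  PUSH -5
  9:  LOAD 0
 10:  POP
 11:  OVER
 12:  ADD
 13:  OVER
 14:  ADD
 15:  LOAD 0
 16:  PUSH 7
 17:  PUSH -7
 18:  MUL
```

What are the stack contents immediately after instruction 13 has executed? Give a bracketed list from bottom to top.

PUSH 8  -> 8
PUSH -4 -> 8 -4
POP     -> 8
PUSH 8  -> 8 8
GT      -> 0
STORE 0 -> (empty)
PUSH 11 -> 11
PUSH -5 -> 11 -5
LOAD 0  -> 11 -5 0
POP     -> 11 -5
OVER    -> 11 -5 11
ADD     -> 11 6
OVER    -> 11 6 11

[11, 6, 11]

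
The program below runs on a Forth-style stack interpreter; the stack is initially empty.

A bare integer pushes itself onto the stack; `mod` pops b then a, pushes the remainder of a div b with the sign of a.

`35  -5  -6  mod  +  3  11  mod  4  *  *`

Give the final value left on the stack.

360

35   [35]
-5   [35, -5]
-6   [35, -5, -6]
mod  [35, -5]
+    [30]
3    [30, 3]
11   [30, 3, 11]
mod  [30, 3]
4    [30, 3, 4]
*    [30, 12]
*    [360]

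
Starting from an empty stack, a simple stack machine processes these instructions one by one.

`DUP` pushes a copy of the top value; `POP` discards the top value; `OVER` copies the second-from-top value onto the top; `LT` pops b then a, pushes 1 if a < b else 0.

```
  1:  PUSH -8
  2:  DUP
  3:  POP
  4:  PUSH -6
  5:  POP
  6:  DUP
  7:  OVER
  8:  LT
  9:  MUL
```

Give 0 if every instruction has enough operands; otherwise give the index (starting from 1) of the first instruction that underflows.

PUSH -8 → [-8]
DUP     → [-8, -8]
POP     → [-8]
PUSH -6 → [-8, -6]
POP     → [-8]
DUP     → [-8, -8]
OVER    → [-8, -8, -8]
LT      → [-8, 0]
MUL     → [0]

0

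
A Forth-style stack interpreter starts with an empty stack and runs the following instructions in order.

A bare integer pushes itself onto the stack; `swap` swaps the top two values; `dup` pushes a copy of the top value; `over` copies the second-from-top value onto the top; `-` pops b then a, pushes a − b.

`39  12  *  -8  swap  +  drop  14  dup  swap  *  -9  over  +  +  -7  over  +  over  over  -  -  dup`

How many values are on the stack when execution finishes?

3

39   -> 39
12   -> 39 12
*    -> 468
-8   -> 468 -8
swap -> -8 468
+    -> 460
drop -> (empty)
14   -> 14
dup  -> 14 14
swap -> 14 14
*    -> 196
-9   -> 196 -9
over -> 196 -9 196
+    -> 196 187
+    -> 383
-7   -> 383 -7
over -> 383 -7 383
+    -> 383 376
over -> 383 376 383
over -> 383 376 383 376
-    -> 383 376 7
-    -> 383 369
dup  -> 383 369 369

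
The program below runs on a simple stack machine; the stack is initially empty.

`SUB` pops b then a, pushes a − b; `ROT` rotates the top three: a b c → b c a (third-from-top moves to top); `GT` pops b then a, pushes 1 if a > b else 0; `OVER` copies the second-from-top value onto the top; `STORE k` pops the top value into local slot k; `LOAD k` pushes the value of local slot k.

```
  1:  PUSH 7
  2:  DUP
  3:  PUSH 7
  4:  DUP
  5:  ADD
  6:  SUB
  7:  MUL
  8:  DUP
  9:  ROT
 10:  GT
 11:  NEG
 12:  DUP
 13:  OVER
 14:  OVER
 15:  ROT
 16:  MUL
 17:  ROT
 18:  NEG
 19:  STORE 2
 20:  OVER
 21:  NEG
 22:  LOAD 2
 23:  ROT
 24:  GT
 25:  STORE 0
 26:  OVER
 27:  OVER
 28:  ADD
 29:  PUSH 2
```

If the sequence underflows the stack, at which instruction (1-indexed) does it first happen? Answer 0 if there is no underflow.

PUSH 7 → [7]
DUP    → [7, 7]
PUSH 7 → [7, 7, 7]
DUP    → [7, 7, 7, 7]
ADD    → [7, 7, 14]
SUB    → [7, -7]
MUL    → [-49]
DUP    → [-49, -49]
ROT  — needs 3 operands, stack has 2 → underflow

9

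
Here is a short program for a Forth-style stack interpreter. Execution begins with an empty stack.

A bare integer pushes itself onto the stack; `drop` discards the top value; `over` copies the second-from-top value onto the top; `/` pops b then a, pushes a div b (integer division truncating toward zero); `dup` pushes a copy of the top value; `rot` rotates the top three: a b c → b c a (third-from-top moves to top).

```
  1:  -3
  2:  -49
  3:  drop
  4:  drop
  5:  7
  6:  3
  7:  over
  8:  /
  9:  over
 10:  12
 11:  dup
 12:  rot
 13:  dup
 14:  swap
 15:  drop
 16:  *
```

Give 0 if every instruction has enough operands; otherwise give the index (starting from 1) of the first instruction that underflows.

0

-3    -3
-49   -3 -49
drop  -3
drop  (empty)
7     7
3     7 3
over  7 3 7
/     7 0
over  7 0 7
12    7 0 7 12
dup   7 0 7 12 12
rot   7 0 12 12 7
dup   7 0 12 12 7 7
swap  7 0 12 12 7 7
drop  7 0 12 12 7
*     7 0 12 84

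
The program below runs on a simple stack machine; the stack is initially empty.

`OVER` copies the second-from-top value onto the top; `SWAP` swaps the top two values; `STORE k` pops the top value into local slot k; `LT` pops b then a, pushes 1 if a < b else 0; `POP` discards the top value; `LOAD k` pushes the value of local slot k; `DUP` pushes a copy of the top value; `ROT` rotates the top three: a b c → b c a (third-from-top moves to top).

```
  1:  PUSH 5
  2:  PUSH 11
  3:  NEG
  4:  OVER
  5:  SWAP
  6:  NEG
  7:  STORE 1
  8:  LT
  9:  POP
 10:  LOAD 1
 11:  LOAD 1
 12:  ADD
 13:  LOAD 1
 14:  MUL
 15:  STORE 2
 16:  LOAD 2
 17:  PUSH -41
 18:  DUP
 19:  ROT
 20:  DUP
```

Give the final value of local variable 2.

242

PUSH 5   → [5]
PUSH 11  → [5, 11]
NEG      → [5, -11]
OVER     → [5, -11, 5]
SWAP     → [5, 5, -11]
NEG      → [5, 5, 11]
STORE 1  → [5, 5]
LT       → [0]
POP      → []
LOAD 1   → [11]
LOAD 1   → [11, 11]
ADD      → [22]
LOAD 1   → [22, 11]
MUL      → [242]
STORE 2  → []
LOAD 2   → [242]
PUSH -41 → [242, -41]
DUP      → [242, -41, -41]
ROT      → [-41, -41, 242]
DUP      → [-41, -41, 242, 242]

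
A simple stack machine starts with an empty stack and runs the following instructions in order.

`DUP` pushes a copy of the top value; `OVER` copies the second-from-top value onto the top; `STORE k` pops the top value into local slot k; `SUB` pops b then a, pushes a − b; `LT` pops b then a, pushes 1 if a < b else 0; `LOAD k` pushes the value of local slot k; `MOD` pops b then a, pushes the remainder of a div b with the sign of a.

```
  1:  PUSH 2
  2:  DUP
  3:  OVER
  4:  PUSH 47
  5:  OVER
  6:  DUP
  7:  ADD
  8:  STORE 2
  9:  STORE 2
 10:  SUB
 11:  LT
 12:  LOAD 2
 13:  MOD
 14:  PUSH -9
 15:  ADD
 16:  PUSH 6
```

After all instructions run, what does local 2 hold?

PUSH 2  → 2
DUP     → 2 2
OVER    → 2 2 2
PUSH 47 → 2 2 2 47
OVER    → 2 2 2 47 2
DUP     → 2 2 2 47 2 2
ADD     → 2 2 2 47 4
STORE 2 → 2 2 2 47
STORE 2 → 2 2 2
SUB     → 2 0
LT      → 0
LOAD 2  → 0 47
MOD     → 0
PUSH -9 → 0 -9
ADD     → -9
PUSH 6  → -9 6

47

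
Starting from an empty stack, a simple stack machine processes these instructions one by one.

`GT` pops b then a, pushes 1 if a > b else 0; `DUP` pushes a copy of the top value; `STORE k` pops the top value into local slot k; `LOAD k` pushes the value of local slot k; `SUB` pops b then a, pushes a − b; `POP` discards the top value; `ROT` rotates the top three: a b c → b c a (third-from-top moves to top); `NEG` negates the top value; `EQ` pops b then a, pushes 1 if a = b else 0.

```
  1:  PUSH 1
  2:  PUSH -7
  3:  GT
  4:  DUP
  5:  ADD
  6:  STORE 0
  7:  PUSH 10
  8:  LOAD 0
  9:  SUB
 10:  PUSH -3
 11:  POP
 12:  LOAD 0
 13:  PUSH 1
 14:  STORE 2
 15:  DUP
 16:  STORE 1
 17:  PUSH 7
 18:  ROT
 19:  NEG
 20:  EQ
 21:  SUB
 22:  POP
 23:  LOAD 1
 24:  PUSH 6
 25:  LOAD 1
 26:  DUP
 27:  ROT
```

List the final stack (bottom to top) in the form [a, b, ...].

[2, 2, 2, 6]

PUSH 1   [1]
PUSH -7  [1, -7]
GT       [1]
DUP      [1, 1]
ADD      [2]
STORE 0  []
PUSH 10  [10]
LOAD 0   [10, 2]
SUB      [8]
PUSH -3  [8, -3]
POP      [8]
LOAD 0   [8, 2]
PUSH 1   [8, 2, 1]
STORE 2  [8, 2]
DUP      [8, 2, 2]
STORE 1  [8, 2]
PUSH 7   [8, 2, 7]
ROT      [2, 7, 8]
NEG      [2, 7, -8]
EQ       [2, 0]
SUB      [2]
POP      []
LOAD 1   [2]
PUSH 6   [2, 6]
LOAD 1   [2, 6, 2]
DUP      [2, 6, 2, 2]
ROT      [2, 2, 2, 6]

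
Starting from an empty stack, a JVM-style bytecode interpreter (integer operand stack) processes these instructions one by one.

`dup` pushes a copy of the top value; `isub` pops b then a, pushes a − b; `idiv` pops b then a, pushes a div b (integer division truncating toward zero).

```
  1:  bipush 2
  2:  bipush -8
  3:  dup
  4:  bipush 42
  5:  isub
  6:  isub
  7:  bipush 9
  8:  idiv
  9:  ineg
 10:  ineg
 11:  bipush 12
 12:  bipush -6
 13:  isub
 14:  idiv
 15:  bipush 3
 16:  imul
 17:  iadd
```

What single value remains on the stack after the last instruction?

2

bipush 2  -> 2
bipush -8 -> 2 -8
dup       -> 2 -8 -8
bipush 42 -> 2 -8 -8 42
isub      -> 2 -8 -50
isub      -> 2 42
bipush 9  -> 2 42 9
idiv      -> 2 4
ineg      -> 2 -4
ineg      -> 2 4
bipush 12 -> 2 4 12
bipush -6 -> 2 4 12 -6
isub      -> 2 4 18
idiv      -> 2 0
bipush 3  -> 2 0 3
imul      -> 2 0
iadd      -> 2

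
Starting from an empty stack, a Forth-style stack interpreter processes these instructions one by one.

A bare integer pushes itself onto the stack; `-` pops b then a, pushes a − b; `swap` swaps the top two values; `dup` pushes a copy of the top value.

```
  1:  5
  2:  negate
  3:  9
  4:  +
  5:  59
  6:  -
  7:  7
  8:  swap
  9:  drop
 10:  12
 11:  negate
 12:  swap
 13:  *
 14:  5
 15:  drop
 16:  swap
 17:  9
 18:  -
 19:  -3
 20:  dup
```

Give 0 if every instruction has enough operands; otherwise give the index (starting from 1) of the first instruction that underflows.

16

5       [5]
negate  [-5]
9       [-5, 9]
+       [4]
59      [4, 59]
-       [-55]
7       [-55, 7]
swap    [7, -55]
drop    [7]
12      [7, 12]
negate  [7, -12]
swap    [-12, 7]
*       [-84]
5       [-84, 5]
drop    [-84]
swap  — needs 2 operands, stack has 1 → underflow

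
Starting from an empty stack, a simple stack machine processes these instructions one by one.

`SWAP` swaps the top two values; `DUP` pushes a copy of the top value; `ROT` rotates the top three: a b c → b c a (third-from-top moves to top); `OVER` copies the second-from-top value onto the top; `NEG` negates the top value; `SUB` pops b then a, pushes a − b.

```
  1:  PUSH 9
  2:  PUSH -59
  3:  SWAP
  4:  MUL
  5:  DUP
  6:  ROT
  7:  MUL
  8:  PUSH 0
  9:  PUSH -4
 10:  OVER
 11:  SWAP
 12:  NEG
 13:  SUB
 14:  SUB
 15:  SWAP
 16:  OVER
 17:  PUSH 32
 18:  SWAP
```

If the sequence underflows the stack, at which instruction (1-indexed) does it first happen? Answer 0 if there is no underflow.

6

PUSH 9   : 9
PUSH -59 : 9 -59
SWAP     : -59 9
MUL      : -531
DUP      : -531 -531
ROT  — needs 3 operands, stack has 2 → underflow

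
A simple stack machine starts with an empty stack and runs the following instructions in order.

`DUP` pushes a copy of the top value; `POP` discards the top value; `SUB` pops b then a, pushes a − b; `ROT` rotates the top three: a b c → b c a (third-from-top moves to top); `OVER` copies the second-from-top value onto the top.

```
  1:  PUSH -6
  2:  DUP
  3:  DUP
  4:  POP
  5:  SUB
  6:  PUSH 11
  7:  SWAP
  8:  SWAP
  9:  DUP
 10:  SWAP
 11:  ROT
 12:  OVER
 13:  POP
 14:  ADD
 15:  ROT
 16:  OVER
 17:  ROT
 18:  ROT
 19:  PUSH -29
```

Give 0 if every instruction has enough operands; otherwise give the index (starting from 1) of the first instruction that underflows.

PUSH -6  [-6]
DUP      [-6, -6]
DUP      [-6, -6, -6]
POP      [-6, -6]
SUB      [0]
PUSH 11  [0, 11]
SWAP     [11, 0]
SWAP     [0, 11]
DUP      [0, 11, 11]
SWAP     [0, 11, 11]
ROT      [11, 11, 0]
OVER     [11, 11, 0, 11]
POP      [11, 11, 0]
ADD      [11, 11]
ROT  — needs 3 operands, stack has 2 → underflow

15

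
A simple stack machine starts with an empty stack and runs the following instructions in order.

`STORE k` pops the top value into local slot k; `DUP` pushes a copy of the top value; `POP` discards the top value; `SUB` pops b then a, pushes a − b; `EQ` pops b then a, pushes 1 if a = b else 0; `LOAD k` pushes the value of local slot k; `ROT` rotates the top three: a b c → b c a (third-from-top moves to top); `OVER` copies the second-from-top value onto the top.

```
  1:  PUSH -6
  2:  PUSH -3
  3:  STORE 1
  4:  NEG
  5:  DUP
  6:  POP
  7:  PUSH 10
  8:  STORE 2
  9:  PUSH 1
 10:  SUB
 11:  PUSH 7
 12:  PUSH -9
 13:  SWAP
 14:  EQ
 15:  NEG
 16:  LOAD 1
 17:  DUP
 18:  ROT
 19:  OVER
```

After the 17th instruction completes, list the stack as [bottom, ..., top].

[5, 0, -3, -3]

PUSH -6  [-6]
PUSH -3  [-6, -3]
STORE 1  [-6]
NEG      [6]
DUP      [6, 6]
POP      [6]
PUSH 10  [6, 10]
STORE 2  [6]
PUSH 1   [6, 1]
SUB      [5]
PUSH 7   [5, 7]
PUSH -9  [5, 7, -9]
SWAP     [5, -9, 7]
EQ       [5, 0]
NEG      [5, 0]
LOAD 1   [5, 0, -3]
DUP      [5, 0, -3, -3]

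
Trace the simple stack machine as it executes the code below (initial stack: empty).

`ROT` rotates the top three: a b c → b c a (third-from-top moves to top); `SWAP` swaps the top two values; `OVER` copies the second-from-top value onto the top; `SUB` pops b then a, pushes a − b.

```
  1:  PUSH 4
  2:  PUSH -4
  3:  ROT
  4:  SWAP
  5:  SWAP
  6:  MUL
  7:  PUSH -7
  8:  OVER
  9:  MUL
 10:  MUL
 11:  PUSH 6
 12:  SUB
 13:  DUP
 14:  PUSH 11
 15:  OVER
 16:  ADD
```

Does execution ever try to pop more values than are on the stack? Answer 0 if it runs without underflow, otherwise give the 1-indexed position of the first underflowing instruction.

3

PUSH 4  : [4]
PUSH -4 : [4, -4]
ROT  — needs 3 operands, stack has 2 → underflow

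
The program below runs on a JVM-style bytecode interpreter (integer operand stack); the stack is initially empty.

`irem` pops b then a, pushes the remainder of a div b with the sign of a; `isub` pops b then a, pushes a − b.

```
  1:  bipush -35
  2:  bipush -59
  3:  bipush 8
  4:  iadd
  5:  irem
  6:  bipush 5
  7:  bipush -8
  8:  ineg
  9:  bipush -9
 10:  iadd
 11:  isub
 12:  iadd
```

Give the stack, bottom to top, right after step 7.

[-35, 5, -8]

bipush -35 : [-35]
bipush -59 : [-35, -59]
bipush 8   : [-35, -59, 8]
iadd       : [-35, -51]
irem       : [-35]
bipush 5   : [-35, 5]
bipush -8  : [-35, 5, -8]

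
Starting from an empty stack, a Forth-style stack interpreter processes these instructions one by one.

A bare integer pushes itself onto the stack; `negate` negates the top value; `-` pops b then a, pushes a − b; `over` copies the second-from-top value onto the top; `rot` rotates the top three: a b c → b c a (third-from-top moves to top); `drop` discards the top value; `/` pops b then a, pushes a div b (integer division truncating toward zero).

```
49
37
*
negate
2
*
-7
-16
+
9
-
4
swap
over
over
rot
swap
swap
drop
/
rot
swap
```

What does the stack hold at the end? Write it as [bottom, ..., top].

[4, -3626, 0]

49     : [49]
37     : [49, 37]
*      : [1813]
negate : [-1813]
2      : [-1813, 2]
*      : [-3626]
-7     : [-3626, -7]
-16    : [-3626, -7, -16]
+      : [-3626, -23]
9      : [-3626, -23, 9]
-      : [-3626, -32]
4      : [-3626, -32, 4]
swap   : [-3626, 4, -32]
over   : [-3626, 4, -32, 4]
over   : [-3626, 4, -32, 4, -32]
rot    : [-3626, 4, 4, -32, -32]
swap   : [-3626, 4, 4, -32, -32]
swap   : [-3626, 4, 4, -32, -32]
drop   : [-3626, 4, 4, -32]
/      : [-3626, 4, 0]
rot    : [4, 0, -3626]
swap   : [4, -3626, 0]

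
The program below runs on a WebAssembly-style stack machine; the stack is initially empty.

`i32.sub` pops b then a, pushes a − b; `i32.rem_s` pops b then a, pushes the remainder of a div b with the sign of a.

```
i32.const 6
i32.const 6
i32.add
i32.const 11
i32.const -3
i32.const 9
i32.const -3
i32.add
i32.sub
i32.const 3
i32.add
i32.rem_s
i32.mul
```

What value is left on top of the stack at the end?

60

i32.const 6  : [6]
i32.const 6  : [6, 6]
i32.add      : [12]
i32.const 11 : [12, 11]
i32.const -3 : [12, 11, -3]
i32.const 9  : [12, 11, -3, 9]
i32.const -3 : [12, 11, -3, 9, -3]
i32.add      : [12, 11, -3, 6]
i32.sub      : [12, 11, -9]
i32.const 3  : [12, 11, -9, 3]
i32.add      : [12, 11, -6]
i32.rem_s    : [12, 5]
i32.mul      : [60]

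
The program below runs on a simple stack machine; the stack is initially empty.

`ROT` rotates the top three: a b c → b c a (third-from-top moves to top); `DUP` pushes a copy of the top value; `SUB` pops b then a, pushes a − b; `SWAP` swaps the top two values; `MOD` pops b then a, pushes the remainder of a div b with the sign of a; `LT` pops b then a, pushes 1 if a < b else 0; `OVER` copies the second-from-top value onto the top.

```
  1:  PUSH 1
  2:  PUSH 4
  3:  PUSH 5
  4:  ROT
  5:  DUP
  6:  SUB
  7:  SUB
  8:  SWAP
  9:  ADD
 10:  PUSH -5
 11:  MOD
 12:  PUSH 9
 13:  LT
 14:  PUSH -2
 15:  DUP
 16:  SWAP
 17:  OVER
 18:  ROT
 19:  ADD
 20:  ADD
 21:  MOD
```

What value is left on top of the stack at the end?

PUSH 1  → 1
PUSH 4  → 1 4
PUSH 5  → 1 4 5
ROT     → 4 5 1
DUP     → 4 5 1 1
SUB     → 4 5 0
SUB     → 4 5
SWAP    → 5 4
ADD     → 9
PUSH -5 → 9 -5
MOD     → 4
PUSH 9  → 4 9
LT      → 1
PUSH -2 → 1 -2
DUP     → 1 -2 -2
SWAP    → 1 -2 -2
OVER    → 1 -2 -2 -2
ROT     → 1 -2 -2 -2
ADD     → 1 -2 -4
ADD     → 1 -6
MOD     → 1

1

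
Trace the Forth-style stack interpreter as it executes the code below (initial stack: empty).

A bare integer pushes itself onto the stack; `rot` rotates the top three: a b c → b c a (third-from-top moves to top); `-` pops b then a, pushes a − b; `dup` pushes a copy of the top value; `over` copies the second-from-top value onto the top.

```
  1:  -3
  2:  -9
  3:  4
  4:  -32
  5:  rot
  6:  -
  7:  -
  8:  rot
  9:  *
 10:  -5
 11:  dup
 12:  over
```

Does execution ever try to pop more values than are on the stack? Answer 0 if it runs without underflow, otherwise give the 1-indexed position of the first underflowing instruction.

8

-3  → -3
-9  → -3 -9
4   → -3 -9 4
-32 → -3 -9 4 -32
rot → -3 4 -32 -9
-   → -3 4 -23
-   → -3 27
rot  — needs 3 operands, stack has 2 → underflow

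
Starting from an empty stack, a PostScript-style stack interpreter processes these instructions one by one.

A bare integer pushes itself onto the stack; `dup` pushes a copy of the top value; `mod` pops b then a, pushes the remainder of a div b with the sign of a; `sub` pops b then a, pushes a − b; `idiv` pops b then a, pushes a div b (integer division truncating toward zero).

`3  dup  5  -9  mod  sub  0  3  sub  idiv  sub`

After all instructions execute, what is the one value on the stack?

3     3
dup   3 3
5     3 3 5
-9    3 3 5 -9
mod   3 3 5
sub   3 -2
0     3 -2 0
3     3 -2 0 3
sub   3 -2 -3
idiv  3 0
sub   3

3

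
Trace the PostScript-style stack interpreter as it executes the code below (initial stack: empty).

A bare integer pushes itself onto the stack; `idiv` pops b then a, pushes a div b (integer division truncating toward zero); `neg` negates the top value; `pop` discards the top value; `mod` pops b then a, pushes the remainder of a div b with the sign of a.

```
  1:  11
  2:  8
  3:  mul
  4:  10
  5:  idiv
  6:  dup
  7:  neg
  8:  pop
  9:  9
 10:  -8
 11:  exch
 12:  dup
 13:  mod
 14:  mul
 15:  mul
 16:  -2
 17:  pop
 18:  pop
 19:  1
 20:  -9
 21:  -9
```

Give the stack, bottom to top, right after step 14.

11   : 11
8    : 11 8
mul  : 88
10   : 88 10
idiv : 8
dup  : 8 8
neg  : 8 -8
pop  : 8
9    : 8 9
-8   : 8 9 -8
exch : 8 -8 9
dup  : 8 -8 9 9
mod  : 8 -8 0
mul  : 8 0

[8, 0]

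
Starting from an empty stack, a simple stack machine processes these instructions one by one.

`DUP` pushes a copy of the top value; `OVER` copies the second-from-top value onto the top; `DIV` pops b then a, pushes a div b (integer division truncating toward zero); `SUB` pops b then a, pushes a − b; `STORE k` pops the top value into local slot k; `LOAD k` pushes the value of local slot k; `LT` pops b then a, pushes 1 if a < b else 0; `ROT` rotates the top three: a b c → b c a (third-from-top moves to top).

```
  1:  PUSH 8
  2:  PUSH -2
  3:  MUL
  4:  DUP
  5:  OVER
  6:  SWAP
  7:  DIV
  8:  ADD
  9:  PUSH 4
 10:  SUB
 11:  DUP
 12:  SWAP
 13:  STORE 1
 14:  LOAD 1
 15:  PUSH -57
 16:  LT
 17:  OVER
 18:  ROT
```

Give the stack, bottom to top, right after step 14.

PUSH 8  -> [8]
PUSH -2 -> [8, -2]
MUL     -> [-16]
DUP     -> [-16, -16]
OVER    -> [-16, -16, -16]
SWAP    -> [-16, -16, -16]
DIV     -> [-16, 1]
ADD     -> [-15]
PUSH 4  -> [-15, 4]
SUB     -> [-19]
DUP     -> [-19, -19]
SWAP    -> [-19, -19]
STORE 1 -> [-19]
LOAD 1  -> [-19, -19]

[-19, -19]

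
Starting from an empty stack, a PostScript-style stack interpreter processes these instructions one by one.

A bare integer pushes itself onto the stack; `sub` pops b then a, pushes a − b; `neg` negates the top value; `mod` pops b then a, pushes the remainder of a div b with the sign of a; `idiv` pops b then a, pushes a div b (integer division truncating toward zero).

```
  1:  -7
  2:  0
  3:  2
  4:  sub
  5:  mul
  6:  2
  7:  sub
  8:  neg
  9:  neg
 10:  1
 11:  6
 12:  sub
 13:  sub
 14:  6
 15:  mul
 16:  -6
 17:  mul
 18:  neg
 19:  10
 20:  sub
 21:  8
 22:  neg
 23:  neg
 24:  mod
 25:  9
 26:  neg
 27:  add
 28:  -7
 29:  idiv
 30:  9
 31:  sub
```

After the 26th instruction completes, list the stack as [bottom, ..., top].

[2, -9]

-7  : [-7]
0   : [-7, 0]
2   : [-7, 0, 2]
sub : [-7, -2]
mul : [14]
2   : [14, 2]
sub : [12]
neg : [-12]
neg : [12]
1   : [12, 1]
6   : [12, 1, 6]
sub : [12, -5]
sub : [17]
6   : [17, 6]
mul : [102]
-6  : [102, -6]
mul : [-612]
neg : [612]
10  : [612, 10]
sub : [602]
8   : [602, 8]
neg : [602, -8]
neg : [602, 8]
mod : [2]
9   : [2, 9]
neg : [2, -9]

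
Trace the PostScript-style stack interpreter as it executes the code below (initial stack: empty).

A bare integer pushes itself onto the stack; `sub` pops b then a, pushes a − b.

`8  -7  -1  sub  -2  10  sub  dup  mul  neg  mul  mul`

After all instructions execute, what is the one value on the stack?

8    [8]
-7   [8, -7]
-1   [8, -7, -1]
sub  [8, -6]
-2   [8, -6, -2]
10   [8, -6, -2, 10]
sub  [8, -6, -12]
dup  [8, -6, -12, -12]
mul  [8, -6, 144]
neg  [8, -6, -144]
mul  [8, 864]
mul  [6912]

6912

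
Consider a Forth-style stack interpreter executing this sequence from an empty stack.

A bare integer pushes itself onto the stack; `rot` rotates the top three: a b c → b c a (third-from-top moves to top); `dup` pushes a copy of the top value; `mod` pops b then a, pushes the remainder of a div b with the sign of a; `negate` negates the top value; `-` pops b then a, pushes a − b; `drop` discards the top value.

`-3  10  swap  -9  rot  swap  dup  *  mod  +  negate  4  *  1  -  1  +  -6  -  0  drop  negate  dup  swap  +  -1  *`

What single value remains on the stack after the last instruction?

-3     -> [-3]
10     -> [-3, 10]
swap   -> [10, -3]
-9     -> [10, -3, -9]
rot    -> [-3, -9, 10]
swap   -> [-3, 10, -9]
dup    -> [-3, 10, -9, -9]
*      -> [-3, 10, 81]
mod    -> [-3, 10]
+      -> [7]
negate -> [-7]
4      -> [-7, 4]
*      -> [-28]
1      -> [-28, 1]
-      -> [-29]
1      -> [-29, 1]
+      -> [-28]
-6     -> [-28, -6]
-      -> [-22]
0      -> [-22, 0]
drop   -> [-22]
negate -> [22]
dup    -> [22, 22]
swap   -> [22, 22]
+      -> [44]
-1     -> [44, -1]
*      -> [-44]

-44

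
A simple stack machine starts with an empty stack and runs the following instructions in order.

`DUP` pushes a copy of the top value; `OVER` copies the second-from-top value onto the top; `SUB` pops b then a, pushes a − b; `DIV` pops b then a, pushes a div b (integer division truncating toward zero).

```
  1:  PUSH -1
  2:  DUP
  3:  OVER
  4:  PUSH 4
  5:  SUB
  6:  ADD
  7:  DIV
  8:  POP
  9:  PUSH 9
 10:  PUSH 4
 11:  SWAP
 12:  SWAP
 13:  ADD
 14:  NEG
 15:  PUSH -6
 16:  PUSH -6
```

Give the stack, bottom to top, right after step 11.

PUSH -1 → [-1]
DUP     → [-1, -1]
OVER    → [-1, -1, -1]
PUSH 4  → [-1, -1, -1, 4]
SUB     → [-1, -1, -5]
ADD     → [-1, -6]
DIV     → [0]
POP     → []
PUSH 9  → [9]
PUSH 4  → [9, 4]
SWAP    → [4, 9]

[4, 9]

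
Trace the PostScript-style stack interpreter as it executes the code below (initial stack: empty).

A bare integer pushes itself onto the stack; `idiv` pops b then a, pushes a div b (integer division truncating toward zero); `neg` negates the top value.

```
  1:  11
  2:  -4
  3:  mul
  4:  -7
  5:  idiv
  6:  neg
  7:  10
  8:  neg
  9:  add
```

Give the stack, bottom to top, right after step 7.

11   : 11
-4   : 11 -4
mul  : -44
-7   : -44 -7
idiv : 6
neg  : -6
10   : -6 10

[-6, 10]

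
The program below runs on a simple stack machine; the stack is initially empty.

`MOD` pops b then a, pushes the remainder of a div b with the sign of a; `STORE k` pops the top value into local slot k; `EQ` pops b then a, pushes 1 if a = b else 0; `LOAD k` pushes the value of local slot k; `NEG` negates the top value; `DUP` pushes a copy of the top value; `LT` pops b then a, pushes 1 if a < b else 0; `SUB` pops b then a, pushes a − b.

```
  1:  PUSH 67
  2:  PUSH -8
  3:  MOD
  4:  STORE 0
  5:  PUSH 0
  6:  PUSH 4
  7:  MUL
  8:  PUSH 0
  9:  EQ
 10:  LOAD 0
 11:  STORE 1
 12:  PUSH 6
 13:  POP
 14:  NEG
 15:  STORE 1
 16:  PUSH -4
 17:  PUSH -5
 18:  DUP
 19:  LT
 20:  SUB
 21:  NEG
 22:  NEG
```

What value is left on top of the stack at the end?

-4

PUSH 67 : 67
PUSH -8 : 67 -8
MOD     : 3
STORE 0 : (empty)
PUSH 0  : 0
PUSH 4  : 0 4
MUL     : 0
PUSH 0  : 0 0
EQ      : 1
LOAD 0  : 1 3
STORE 1 : 1
PUSH 6  : 1 6
POP     : 1
NEG     : -1
STORE 1 : (empty)
PUSH -4 : -4
PUSH -5 : -4 -5
DUP     : -4 -5 -5
LT      : -4 0
SUB     : -4
NEG     : 4
NEG     : -4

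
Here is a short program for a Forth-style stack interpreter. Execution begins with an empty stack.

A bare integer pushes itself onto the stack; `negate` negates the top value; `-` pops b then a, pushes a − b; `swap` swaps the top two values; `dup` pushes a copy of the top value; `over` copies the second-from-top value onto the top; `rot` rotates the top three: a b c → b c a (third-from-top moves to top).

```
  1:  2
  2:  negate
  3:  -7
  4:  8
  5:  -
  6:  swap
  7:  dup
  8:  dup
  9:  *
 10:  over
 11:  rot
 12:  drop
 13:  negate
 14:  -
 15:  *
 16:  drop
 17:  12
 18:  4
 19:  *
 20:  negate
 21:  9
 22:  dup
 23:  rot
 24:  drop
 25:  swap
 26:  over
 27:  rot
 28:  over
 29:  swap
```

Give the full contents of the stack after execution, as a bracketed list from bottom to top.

2       2
negate  -2
-7      -2 -7
8       -2 -7 8
-       -2 -15
swap    -15 -2
dup     -15 -2 -2
dup     -15 -2 -2 -2
*       -15 -2 4
over    -15 -2 4 -2
rot     -15 4 -2 -2
drop    -15 4 -2
negate  -15 4 2
-       -15 2
*       -30
drop    (empty)
12      12
4       12 4
*       48
negate  -48
9       -48 9
dup     -48 9 9
rot     9 9 -48
drop    9 9
swap    9 9
over    9 9 9
rot     9 9 9
over    9 9 9 9
swap    9 9 9 9

[9, 9, 9, 9]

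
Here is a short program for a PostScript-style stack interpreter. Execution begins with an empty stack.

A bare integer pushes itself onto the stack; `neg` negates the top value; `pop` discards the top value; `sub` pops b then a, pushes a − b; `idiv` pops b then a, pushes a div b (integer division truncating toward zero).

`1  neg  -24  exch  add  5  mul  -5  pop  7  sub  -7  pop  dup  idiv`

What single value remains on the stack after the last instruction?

1    -> 1
neg  -> -1
-24  -> -1 -24
exch -> -24 -1
add  -> -25
5    -> -25 5
mul  -> -125
-5   -> -125 -5
pop  -> -125
7    -> -125 7
sub  -> -132
-7   -> -132 -7
pop  -> -132
dup  -> -132 -132
idiv -> 1

1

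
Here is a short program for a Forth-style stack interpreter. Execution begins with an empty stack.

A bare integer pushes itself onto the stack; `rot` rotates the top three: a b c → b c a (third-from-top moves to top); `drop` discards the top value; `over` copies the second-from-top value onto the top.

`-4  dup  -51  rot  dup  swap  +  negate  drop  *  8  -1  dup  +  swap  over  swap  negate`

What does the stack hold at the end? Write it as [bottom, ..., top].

-4      [-4]
dup     [-4, -4]
-51     [-4, -4, -51]
rot     [-4, -51, -4]
dup     [-4, -51, -4, -4]
swap    [-4, -51, -4, -4]
+       [-4, -51, -8]
negate  [-4, -51, 8]
drop    [-4, -51]
*       [204]
8       [204, 8]
-1      [204, 8, -1]
dup     [204, 8, -1, -1]
+       [204, 8, -2]
swap    [204, -2, 8]
over    [204, -2, 8, -2]
swap    [204, -2, -2, 8]
negate  [204, -2, -2, -8]

[204, -2, -2, -8]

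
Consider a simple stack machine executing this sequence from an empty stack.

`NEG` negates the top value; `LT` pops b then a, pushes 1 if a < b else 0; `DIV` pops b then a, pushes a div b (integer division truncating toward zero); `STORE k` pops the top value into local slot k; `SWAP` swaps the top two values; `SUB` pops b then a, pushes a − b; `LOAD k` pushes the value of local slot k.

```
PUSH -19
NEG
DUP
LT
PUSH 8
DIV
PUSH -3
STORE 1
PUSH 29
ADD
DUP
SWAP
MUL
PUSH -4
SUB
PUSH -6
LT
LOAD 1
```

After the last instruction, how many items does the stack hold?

2

PUSH -19 -> -19
NEG      -> 19
DUP      -> 19 19
LT       -> 0
PUSH 8   -> 0 8
DIV      -> 0
PUSH -3  -> 0 -3
STORE 1  -> 0
PUSH 29  -> 0 29
ADD      -> 29
DUP      -> 29 29
SWAP     -> 29 29
MUL      -> 841
PUSH -4  -> 841 -4
SUB      -> 845
PUSH -6  -> 845 -6
LT       -> 0
LOAD 1   -> 0 -3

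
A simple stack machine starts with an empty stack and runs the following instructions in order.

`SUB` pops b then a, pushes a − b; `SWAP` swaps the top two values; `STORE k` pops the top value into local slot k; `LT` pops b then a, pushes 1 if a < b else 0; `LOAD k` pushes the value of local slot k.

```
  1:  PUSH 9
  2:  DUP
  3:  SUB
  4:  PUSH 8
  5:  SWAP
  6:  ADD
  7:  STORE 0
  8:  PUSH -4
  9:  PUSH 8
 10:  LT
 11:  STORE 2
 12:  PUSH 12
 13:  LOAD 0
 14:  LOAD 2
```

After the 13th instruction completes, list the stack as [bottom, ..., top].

[12, 8]

PUSH 9  -> [9]
DUP     -> [9, 9]
SUB     -> [0]
PUSH 8  -> [0, 8]
SWAP    -> [8, 0]
ADD     -> [8]
STORE 0 -> []
PUSH -4 -> [-4]
PUSH 8  -> [-4, 8]
LT      -> [1]
STORE 2 -> []
PUSH 12 -> [12]
LOAD 0  -> [12, 8]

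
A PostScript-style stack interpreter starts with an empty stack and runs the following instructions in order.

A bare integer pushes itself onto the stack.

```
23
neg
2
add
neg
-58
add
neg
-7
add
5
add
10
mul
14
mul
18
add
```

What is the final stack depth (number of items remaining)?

23  → [23]
neg → [-23]
2   → [-23, 2]
add → [-21]
neg → [21]
-58 → [21, -58]
add → [-37]
neg → [37]
-7  → [37, -7]
add → [30]
5   → [30, 5]
add → [35]
10  → [35, 10]
mul → [350]
14  → [350, 14]
mul → [4900]
18  → [4900, 18]
add → [4918]

1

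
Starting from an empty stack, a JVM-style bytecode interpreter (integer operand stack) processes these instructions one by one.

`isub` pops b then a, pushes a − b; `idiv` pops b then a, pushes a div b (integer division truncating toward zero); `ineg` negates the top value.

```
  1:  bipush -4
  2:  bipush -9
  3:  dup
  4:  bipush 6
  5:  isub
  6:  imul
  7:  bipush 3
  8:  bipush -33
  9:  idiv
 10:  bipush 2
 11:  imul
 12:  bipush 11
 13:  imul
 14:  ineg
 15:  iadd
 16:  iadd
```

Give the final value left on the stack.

131

bipush -4  → -4
bipush -9  → -4 -9
dup        → -4 -9 -9
bipush 6   → -4 -9 -9 6
isub       → -4 -9 -15
imul       → -4 135
bipush 3   → -4 135 3
bipush -33 → -4 135 3 -33
idiv       → -4 135 0
bipush 2   → -4 135 0 2
imul       → -4 135 0
bipush 11  → -4 135 0 11
imul       → -4 135 0
ineg       → -4 135 0
iadd       → -4 135
iadd       → 131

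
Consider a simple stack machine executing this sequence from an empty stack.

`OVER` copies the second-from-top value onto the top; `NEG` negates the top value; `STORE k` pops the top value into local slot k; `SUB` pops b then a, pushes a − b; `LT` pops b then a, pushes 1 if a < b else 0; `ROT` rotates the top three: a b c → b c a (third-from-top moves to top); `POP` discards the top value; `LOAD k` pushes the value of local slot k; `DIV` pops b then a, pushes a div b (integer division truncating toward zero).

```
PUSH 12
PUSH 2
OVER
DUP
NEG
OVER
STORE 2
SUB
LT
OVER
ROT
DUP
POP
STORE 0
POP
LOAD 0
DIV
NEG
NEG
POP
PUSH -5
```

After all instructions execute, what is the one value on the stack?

PUSH 12 → 12
PUSH 2  → 12 2
OVER    → 12 2 12
DUP     → 12 2 12 12
NEG     → 12 2 12 -12
OVER    → 12 2 12 -12 12
STORE 2 → 12 2 12 -12
SUB     → 12 2 24
LT      → 12 1
OVER    → 12 1 12
ROT     → 1 12 12
DUP     → 1 12 12 12
POP     → 1 12 12
STORE 0 → 1 12
POP     → 1
LOAD 0  → 1 12
DIV     → 0
NEG     → 0
NEG     → 0
POP     → (empty)
PUSH -5 → -5

-5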